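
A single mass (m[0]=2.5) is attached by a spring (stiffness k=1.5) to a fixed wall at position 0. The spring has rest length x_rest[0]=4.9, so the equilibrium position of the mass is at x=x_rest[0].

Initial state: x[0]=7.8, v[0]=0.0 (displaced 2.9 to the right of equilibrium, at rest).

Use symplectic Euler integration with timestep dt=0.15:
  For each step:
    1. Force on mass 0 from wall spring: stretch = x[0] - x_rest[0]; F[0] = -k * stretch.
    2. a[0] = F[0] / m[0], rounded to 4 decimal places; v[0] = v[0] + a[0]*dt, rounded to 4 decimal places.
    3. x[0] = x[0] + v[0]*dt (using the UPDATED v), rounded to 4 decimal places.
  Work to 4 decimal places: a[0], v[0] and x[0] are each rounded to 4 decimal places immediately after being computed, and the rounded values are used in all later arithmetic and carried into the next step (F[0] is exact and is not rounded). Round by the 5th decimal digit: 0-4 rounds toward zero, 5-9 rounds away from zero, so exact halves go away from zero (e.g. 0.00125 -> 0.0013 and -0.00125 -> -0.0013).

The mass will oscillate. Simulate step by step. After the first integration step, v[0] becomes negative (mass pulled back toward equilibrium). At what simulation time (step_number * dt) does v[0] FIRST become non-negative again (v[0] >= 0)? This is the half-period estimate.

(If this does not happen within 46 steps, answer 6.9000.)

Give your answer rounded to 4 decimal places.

Answer: 4.2000

Derivation:
Step 0: x=[7.8000] v=[0.0000]
Step 1: x=[7.7609] v=[-0.2610]
Step 2: x=[7.6831] v=[-0.5185]
Step 3: x=[7.5678] v=[-0.7690]
Step 4: x=[7.4164] v=[-1.0091]
Step 5: x=[7.2311] v=[-1.2356]
Step 6: x=[7.0143] v=[-1.4454]
Step 7: x=[6.7689] v=[-1.6357]
Step 8: x=[6.4983] v=[-1.8039]
Step 9: x=[6.2061] v=[-1.9478]
Step 10: x=[5.8963] v=[-2.0654]
Step 11: x=[5.5730] v=[-2.1551]
Step 12: x=[5.2406] v=[-2.2157]
Step 13: x=[4.9036] v=[-2.2464]
Step 14: x=[4.5666] v=[-2.2467]
Step 15: x=[4.2341] v=[-2.2167]
Step 16: x=[3.9106] v=[-2.1568]
Step 17: x=[3.6004] v=[-2.0678]
Step 18: x=[3.3078] v=[-1.9508]
Step 19: x=[3.0367] v=[-1.8075]
Step 20: x=[2.7907] v=[-1.6398]
Step 21: x=[2.5732] v=[-1.4500]
Step 22: x=[2.3871] v=[-1.2406]
Step 23: x=[2.2349] v=[-1.0144]
Step 24: x=[2.1187] v=[-0.7745]
Step 25: x=[2.0401] v=[-0.5242]
Step 26: x=[2.0001] v=[-0.2668]
Step 27: x=[1.9992] v=[-0.0058]
Step 28: x=[2.0375] v=[0.2553]
First v>=0 after going negative at step 28, time=4.2000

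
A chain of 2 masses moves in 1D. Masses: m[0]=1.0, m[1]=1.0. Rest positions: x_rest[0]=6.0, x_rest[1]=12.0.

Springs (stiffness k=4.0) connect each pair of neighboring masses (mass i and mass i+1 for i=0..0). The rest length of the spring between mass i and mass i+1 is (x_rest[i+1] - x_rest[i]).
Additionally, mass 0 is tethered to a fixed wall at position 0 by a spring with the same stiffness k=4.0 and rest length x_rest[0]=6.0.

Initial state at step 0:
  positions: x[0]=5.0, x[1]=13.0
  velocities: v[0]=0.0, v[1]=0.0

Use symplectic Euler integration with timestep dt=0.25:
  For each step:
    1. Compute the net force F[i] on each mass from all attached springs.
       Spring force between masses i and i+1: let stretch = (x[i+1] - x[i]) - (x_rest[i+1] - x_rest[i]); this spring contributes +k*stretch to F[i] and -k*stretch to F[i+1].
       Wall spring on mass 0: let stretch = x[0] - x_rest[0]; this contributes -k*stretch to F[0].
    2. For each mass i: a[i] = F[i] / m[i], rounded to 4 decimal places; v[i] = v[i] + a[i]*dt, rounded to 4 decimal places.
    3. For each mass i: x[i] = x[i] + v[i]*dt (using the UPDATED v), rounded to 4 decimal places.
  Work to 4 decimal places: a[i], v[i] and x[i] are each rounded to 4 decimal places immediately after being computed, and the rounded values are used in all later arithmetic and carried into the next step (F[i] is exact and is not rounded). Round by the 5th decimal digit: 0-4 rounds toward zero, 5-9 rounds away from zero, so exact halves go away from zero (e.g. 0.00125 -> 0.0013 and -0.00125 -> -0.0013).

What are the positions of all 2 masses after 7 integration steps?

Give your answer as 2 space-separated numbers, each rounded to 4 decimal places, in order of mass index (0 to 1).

Step 0: x=[5.0000 13.0000] v=[0.0000 0.0000]
Step 1: x=[5.7500 12.5000] v=[3.0000 -2.0000]
Step 2: x=[6.7500 11.8125] v=[4.0000 -2.7500]
Step 3: x=[7.3281 11.3594] v=[2.3125 -1.8125]
Step 4: x=[7.0820 11.3985] v=[-0.9843 0.1562]
Step 5: x=[6.1446 11.8584] v=[-3.7498 1.8397]
Step 6: x=[5.0995 12.3899] v=[-4.1806 2.1259]
Step 7: x=[4.6021 12.5988] v=[-1.9897 0.8355]

Answer: 4.6021 12.5988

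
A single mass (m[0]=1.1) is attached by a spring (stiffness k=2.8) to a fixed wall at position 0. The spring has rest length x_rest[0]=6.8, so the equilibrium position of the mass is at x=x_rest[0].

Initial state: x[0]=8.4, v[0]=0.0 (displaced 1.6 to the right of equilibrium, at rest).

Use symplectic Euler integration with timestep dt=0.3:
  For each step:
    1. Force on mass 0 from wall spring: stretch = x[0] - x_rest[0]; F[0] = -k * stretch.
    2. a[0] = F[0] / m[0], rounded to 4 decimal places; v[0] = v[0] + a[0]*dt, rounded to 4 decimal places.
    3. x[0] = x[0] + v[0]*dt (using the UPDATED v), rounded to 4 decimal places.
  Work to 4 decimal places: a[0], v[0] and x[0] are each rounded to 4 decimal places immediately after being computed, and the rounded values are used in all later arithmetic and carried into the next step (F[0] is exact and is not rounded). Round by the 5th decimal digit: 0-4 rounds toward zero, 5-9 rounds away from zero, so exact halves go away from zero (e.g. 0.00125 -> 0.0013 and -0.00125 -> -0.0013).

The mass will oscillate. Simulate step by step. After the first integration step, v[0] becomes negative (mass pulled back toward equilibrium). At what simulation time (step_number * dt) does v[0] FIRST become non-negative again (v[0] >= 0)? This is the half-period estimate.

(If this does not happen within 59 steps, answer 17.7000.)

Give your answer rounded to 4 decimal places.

Answer: 2.1000

Derivation:
Step 0: x=[8.4000] v=[0.0000]
Step 1: x=[8.0335] v=[-1.2218]
Step 2: x=[7.3844] v=[-2.1637]
Step 3: x=[6.6014] v=[-2.6100]
Step 4: x=[5.8639] v=[-2.4584]
Step 5: x=[5.3408] v=[-1.7436]
Step 6: x=[5.1520] v=[-0.6293]
Step 7: x=[5.3408] v=[0.6292]
First v>=0 after going negative at step 7, time=2.1000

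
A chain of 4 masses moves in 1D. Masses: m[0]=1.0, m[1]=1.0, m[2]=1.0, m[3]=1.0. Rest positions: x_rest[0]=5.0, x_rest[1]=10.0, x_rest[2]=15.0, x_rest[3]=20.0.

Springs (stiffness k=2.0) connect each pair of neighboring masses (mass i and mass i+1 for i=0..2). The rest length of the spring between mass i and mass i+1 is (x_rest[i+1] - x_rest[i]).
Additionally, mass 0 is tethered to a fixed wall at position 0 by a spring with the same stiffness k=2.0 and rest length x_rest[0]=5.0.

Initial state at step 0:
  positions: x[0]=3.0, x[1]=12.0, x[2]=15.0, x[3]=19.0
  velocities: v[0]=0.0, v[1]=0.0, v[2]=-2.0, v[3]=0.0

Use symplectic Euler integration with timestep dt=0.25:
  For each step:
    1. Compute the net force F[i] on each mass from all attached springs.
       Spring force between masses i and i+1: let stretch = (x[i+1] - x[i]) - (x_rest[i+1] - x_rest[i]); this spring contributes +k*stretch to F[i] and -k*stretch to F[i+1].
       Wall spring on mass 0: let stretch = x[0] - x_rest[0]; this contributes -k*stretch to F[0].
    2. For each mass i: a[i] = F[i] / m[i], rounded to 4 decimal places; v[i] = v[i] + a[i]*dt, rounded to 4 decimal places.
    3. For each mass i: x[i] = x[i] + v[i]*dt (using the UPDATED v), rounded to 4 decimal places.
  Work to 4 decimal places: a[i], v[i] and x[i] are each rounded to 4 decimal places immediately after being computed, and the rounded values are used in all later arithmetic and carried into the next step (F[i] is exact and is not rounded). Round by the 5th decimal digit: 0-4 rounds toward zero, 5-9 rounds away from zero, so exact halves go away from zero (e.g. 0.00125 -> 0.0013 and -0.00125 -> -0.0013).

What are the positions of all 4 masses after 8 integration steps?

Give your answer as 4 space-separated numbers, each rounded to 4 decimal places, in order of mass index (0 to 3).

Answer: 3.3048 9.8017 13.2054 19.1151

Derivation:
Step 0: x=[3.0000 12.0000 15.0000 19.0000] v=[0.0000 0.0000 -2.0000 0.0000]
Step 1: x=[3.7500 11.2500 14.6250 19.1250] v=[3.0000 -3.0000 -1.5000 0.5000]
Step 2: x=[4.9688 9.9844 14.3906 19.3125] v=[4.8750 -5.0625 -0.9375 0.7500]
Step 3: x=[6.1934 8.6426 14.2207 19.5098] v=[4.8984 -5.3672 -0.6797 0.7891]
Step 4: x=[6.9500 7.6919 14.0147 19.6710] v=[3.0263 -3.8028 -0.8242 0.6446]
Step 5: x=[6.9306 7.4388 13.7253 19.7501] v=[-0.0778 -1.0124 -1.1575 0.3165]
Step 6: x=[6.1084 7.9080 13.4032 19.7011] v=[-3.2890 1.8768 -1.2884 -0.1959]
Step 7: x=[4.7476 8.8392 13.1814 19.4899] v=[-5.4434 3.7246 -0.8871 -0.8449]
Step 8: x=[3.3048 9.8017 13.2054 19.1151] v=[-5.7714 3.8499 0.0961 -1.4992]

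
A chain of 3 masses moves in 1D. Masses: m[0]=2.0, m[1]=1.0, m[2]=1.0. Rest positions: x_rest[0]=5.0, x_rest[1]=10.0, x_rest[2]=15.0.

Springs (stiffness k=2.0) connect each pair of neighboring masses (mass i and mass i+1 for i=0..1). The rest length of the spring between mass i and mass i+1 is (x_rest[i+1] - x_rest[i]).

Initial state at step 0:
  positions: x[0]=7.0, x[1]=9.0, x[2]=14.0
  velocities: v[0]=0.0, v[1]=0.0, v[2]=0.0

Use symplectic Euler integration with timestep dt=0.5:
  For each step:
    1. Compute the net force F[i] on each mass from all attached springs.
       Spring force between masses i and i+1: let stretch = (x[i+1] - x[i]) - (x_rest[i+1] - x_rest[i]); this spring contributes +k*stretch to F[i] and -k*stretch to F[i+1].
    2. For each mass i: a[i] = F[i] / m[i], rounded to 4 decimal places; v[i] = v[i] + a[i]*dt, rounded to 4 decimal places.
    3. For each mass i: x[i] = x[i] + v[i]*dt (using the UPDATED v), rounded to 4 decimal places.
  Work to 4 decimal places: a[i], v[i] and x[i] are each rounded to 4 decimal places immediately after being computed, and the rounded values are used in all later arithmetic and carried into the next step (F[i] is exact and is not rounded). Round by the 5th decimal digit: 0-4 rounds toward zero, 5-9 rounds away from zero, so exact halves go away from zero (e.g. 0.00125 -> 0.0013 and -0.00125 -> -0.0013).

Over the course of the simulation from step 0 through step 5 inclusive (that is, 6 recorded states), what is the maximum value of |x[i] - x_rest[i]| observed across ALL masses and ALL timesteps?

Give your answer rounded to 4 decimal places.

Step 0: x=[7.0000 9.0000 14.0000] v=[0.0000 0.0000 0.0000]
Step 1: x=[6.2500 10.5000 14.0000] v=[-1.5000 3.0000 0.0000]
Step 2: x=[5.3125 11.6250 14.7500] v=[-1.8750 2.2500 1.5000]
Step 3: x=[4.7031 11.1563 16.4375] v=[-1.2188 -0.9375 3.3750]
Step 4: x=[4.4570 10.1016 17.9844] v=[-0.4922 -2.1095 3.0938]
Step 5: x=[4.3721 10.1660 18.0899] v=[-0.1699 0.1287 0.2110]
Max displacement = 3.0899

Answer: 3.0899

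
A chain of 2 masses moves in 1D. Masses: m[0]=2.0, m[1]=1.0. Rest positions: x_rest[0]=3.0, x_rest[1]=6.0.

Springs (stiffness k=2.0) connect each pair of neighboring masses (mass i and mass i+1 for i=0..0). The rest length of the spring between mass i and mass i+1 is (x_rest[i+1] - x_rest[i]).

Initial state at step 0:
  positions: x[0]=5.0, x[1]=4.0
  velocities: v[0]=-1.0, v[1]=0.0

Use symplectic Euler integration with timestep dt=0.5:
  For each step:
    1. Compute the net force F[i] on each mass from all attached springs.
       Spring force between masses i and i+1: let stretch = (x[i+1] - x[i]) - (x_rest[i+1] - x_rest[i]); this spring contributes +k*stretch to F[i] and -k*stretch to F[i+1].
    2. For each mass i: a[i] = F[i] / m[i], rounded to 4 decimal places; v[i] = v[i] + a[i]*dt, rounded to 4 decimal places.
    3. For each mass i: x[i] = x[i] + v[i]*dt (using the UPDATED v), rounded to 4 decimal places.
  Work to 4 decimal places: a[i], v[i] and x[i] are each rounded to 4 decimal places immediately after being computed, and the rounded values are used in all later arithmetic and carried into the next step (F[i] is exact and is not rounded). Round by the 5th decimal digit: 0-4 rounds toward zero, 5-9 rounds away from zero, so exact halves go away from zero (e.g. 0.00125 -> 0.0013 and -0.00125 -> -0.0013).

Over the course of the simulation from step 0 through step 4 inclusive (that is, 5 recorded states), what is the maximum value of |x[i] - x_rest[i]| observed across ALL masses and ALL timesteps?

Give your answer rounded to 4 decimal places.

Answer: 2.8125

Derivation:
Step 0: x=[5.0000 4.0000] v=[-1.0000 0.0000]
Step 1: x=[3.5000 6.0000] v=[-3.0000 4.0000]
Step 2: x=[1.8750 8.2500] v=[-3.2500 4.5000]
Step 3: x=[1.0938 8.8125] v=[-1.5625 1.1250]
Step 4: x=[1.4923 7.0157] v=[0.7969 -3.5937]
Max displacement = 2.8125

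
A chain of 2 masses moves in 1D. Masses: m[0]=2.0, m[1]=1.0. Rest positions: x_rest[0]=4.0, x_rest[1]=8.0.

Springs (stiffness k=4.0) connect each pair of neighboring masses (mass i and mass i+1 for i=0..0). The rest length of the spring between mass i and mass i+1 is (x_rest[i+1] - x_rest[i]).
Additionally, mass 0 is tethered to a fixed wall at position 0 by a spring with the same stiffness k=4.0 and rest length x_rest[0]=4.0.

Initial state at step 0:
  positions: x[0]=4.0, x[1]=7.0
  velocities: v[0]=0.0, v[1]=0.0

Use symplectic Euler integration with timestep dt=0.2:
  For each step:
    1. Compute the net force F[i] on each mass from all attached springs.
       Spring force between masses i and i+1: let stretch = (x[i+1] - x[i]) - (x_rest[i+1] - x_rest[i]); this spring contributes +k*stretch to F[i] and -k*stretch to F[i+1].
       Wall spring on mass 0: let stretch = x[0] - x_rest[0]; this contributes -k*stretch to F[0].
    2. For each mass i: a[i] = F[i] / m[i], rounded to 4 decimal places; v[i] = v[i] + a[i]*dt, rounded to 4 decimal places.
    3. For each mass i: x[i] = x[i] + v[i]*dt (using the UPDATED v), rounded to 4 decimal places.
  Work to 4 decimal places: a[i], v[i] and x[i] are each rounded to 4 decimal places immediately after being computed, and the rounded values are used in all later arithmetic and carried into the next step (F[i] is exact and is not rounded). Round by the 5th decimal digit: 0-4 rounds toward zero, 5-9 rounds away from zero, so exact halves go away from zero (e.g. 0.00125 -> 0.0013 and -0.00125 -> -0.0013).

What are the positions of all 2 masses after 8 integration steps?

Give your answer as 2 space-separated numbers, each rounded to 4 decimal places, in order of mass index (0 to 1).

Answer: 4.0166 8.2476

Derivation:
Step 0: x=[4.0000 7.0000] v=[0.0000 0.0000]
Step 1: x=[3.9200 7.1600] v=[-0.4000 0.8000]
Step 2: x=[3.7856 7.4416] v=[-0.6720 1.4080]
Step 3: x=[3.6408 7.7782] v=[-0.7238 1.6832]
Step 4: x=[3.5358 8.0929] v=[-0.5252 1.5733]
Step 5: x=[3.5125 8.3184] v=[-0.1167 1.1276]
Step 6: x=[3.5926 8.4150] v=[0.4007 0.4829]
Step 7: x=[3.7711 8.3800] v=[0.8926 -0.1750]
Step 8: x=[4.0166 8.2476] v=[1.2277 -0.6621]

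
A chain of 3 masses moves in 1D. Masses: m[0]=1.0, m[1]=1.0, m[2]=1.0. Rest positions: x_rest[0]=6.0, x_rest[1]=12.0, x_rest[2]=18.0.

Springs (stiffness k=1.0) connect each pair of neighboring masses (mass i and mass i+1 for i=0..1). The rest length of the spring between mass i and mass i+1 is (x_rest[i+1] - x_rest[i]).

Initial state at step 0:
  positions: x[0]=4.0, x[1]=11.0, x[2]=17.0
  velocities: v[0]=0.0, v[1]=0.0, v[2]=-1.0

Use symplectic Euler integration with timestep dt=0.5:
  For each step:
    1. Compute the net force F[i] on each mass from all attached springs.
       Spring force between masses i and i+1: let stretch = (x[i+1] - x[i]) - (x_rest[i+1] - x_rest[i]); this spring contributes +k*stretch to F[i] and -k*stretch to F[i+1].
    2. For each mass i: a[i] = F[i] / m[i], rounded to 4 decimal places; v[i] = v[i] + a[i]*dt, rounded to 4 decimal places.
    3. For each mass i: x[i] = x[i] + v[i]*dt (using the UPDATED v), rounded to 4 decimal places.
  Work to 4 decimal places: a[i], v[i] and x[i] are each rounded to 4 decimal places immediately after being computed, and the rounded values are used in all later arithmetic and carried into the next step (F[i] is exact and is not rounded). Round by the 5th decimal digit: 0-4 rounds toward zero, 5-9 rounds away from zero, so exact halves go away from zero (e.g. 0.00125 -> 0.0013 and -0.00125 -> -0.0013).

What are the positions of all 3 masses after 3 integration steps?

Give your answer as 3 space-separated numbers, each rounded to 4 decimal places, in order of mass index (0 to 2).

Answer: 4.9219 9.8906 15.6875

Derivation:
Step 0: x=[4.0000 11.0000 17.0000] v=[0.0000 0.0000 -1.0000]
Step 1: x=[4.2500 10.7500 16.5000] v=[0.5000 -0.5000 -1.0000]
Step 2: x=[4.6250 10.3125 16.0625] v=[0.7500 -0.8750 -0.8750]
Step 3: x=[4.9219 9.8906 15.6875] v=[0.5938 -0.8438 -0.7500]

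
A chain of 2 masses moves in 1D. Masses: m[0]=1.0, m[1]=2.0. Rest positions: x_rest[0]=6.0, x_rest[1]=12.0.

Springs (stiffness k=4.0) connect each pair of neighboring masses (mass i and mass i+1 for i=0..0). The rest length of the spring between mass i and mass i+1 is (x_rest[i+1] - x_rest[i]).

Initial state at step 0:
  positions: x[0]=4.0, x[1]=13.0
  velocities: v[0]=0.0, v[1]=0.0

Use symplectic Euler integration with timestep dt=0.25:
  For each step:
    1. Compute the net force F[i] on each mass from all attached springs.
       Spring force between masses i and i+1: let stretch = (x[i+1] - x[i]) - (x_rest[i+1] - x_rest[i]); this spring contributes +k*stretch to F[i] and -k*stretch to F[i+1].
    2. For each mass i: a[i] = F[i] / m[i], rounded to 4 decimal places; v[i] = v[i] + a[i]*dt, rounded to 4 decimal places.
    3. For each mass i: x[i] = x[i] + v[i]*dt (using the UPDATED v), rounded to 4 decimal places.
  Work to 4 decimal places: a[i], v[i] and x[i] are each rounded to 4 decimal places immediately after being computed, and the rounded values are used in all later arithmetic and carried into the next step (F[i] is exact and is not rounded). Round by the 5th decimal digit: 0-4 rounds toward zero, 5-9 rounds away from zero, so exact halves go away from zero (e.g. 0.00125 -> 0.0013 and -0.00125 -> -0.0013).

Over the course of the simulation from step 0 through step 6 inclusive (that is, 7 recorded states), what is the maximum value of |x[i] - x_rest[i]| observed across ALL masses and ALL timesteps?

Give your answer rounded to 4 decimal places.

Answer: 2.0182

Derivation:
Step 0: x=[4.0000 13.0000] v=[0.0000 0.0000]
Step 1: x=[4.7500 12.6250] v=[3.0000 -1.5000]
Step 2: x=[5.9688 12.0156] v=[4.8750 -2.4375]
Step 3: x=[7.1993 11.4004] v=[4.9218 -2.4609]
Step 4: x=[7.9800 11.0100] v=[3.1229 -1.5615]
Step 5: x=[8.0182 10.9909] v=[0.1529 -0.0765]
Step 6: x=[7.2996 11.3502] v=[-2.8744 1.4372]
Max displacement = 2.0182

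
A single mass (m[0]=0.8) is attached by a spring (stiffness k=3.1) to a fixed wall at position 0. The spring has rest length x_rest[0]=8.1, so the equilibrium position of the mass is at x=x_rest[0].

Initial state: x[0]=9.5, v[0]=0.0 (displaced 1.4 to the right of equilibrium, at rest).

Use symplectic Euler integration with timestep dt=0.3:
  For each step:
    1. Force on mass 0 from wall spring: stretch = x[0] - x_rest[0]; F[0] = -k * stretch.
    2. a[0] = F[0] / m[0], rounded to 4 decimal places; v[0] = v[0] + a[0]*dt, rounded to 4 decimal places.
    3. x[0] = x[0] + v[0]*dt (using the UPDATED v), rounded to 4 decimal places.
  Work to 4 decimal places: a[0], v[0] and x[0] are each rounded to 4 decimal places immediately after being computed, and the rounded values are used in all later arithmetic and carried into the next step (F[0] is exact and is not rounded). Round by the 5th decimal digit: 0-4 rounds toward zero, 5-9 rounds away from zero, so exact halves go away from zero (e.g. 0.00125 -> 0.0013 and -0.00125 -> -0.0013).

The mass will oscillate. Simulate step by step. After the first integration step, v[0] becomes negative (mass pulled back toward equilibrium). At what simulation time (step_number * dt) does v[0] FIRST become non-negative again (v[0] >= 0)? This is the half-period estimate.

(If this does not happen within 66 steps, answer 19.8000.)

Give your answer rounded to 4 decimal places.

Answer: 1.8000

Derivation:
Step 0: x=[9.5000] v=[0.0000]
Step 1: x=[9.0118] v=[-1.6275]
Step 2: x=[8.2056] v=[-2.6875]
Step 3: x=[7.3625] v=[-2.8103]
Step 4: x=[6.7766] v=[-1.9530]
Step 5: x=[6.6523] v=[-0.4145]
Step 6: x=[7.0328] v=[1.2684]
First v>=0 after going negative at step 6, time=1.8000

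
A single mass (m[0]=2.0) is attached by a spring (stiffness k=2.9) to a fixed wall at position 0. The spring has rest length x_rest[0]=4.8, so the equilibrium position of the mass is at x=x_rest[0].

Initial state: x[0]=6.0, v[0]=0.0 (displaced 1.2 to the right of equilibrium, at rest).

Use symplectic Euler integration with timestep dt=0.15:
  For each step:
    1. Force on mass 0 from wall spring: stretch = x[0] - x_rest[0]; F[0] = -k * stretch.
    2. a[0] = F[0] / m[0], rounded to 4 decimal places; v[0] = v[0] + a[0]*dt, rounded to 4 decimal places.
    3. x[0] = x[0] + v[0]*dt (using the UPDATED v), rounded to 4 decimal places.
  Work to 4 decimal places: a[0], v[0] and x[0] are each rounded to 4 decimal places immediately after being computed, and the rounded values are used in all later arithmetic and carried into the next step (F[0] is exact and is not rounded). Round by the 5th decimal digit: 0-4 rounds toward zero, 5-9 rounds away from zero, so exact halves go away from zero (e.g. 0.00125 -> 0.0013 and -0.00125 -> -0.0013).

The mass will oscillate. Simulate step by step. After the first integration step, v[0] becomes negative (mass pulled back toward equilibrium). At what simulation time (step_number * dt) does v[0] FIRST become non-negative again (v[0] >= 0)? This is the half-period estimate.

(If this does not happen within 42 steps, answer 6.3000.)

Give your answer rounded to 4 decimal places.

Answer: 2.7000

Derivation:
Step 0: x=[6.0000] v=[0.0000]
Step 1: x=[5.9609] v=[-0.2610]
Step 2: x=[5.8839] v=[-0.5135]
Step 3: x=[5.7715] v=[-0.7493]
Step 4: x=[5.6274] v=[-0.9606]
Step 5: x=[5.4563] v=[-1.1406]
Step 6: x=[5.2638] v=[-1.2833]
Step 7: x=[5.0562] v=[-1.3842]
Step 8: x=[4.8402] v=[-1.4399]
Step 9: x=[4.6229] v=[-1.4486]
Step 10: x=[4.4114] v=[-1.4101]
Step 11: x=[4.2126] v=[-1.3256]
Step 12: x=[4.0329] v=[-1.1978]
Step 13: x=[3.8783] v=[-1.0310]
Step 14: x=[3.7537] v=[-0.8305]
Step 15: x=[3.6633] v=[-0.6029]
Step 16: x=[3.6099] v=[-0.3557]
Step 17: x=[3.5954] v=[-0.0969]
Step 18: x=[3.6202] v=[0.1651]
First v>=0 after going negative at step 18, time=2.7000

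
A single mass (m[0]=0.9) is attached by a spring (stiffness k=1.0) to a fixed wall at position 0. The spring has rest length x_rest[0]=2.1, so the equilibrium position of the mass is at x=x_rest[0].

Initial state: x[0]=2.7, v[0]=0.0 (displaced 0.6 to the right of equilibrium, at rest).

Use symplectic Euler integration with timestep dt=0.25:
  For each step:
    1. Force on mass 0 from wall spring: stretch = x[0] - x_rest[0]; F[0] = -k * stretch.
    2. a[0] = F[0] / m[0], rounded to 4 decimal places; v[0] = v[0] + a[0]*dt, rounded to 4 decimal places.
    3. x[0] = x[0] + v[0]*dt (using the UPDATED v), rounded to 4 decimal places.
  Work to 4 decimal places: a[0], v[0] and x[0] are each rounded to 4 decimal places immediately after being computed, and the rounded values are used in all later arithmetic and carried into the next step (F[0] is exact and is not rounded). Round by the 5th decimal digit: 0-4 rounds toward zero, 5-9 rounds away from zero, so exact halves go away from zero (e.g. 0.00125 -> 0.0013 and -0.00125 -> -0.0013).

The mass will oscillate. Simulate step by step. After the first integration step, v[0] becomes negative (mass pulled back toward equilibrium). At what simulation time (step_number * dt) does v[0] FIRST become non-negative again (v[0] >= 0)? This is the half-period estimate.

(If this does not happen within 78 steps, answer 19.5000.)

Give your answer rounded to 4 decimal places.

Answer: 3.0000

Derivation:
Step 0: x=[2.7000] v=[0.0000]
Step 1: x=[2.6583] v=[-0.1667]
Step 2: x=[2.5779] v=[-0.3218]
Step 3: x=[2.4643] v=[-0.4546]
Step 4: x=[2.3254] v=[-0.5558]
Step 5: x=[2.1708] v=[-0.6184]
Step 6: x=[2.0113] v=[-0.6381]
Step 7: x=[1.8579] v=[-0.6135]
Step 8: x=[1.7213] v=[-0.5463]
Step 9: x=[1.6110] v=[-0.4411]
Step 10: x=[1.5347] v=[-0.3053]
Step 11: x=[1.4976] v=[-0.1483]
Step 12: x=[1.5024] v=[0.0190]
First v>=0 after going negative at step 12, time=3.0000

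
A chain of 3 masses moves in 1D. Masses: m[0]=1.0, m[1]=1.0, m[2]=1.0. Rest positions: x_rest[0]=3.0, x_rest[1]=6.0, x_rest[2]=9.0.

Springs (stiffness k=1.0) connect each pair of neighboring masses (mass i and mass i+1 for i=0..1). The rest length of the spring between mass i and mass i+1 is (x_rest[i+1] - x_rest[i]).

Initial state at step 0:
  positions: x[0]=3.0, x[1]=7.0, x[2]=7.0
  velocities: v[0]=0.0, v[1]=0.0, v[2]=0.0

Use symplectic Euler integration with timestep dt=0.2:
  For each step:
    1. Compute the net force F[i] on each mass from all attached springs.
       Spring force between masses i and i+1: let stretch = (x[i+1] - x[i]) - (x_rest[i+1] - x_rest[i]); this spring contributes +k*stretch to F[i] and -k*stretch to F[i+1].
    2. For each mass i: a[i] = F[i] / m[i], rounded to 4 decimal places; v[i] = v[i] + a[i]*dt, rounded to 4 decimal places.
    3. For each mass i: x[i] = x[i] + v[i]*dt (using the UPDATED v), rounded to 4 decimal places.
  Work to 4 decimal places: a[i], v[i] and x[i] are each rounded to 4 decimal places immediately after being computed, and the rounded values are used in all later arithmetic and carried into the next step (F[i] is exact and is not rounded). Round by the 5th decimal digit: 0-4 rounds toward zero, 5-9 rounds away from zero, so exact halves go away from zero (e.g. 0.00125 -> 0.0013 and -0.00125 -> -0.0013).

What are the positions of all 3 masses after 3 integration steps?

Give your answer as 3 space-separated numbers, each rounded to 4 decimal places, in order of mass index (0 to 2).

Step 0: x=[3.0000 7.0000 7.0000] v=[0.0000 0.0000 0.0000]
Step 1: x=[3.0400 6.8400 7.1200] v=[0.2000 -0.8000 0.6000]
Step 2: x=[3.1120 6.5392 7.3488] v=[0.3600 -1.5040 1.1440]
Step 3: x=[3.2011 6.1337 7.6652] v=[0.4454 -2.0275 1.5821]

Answer: 3.2011 6.1337 7.6652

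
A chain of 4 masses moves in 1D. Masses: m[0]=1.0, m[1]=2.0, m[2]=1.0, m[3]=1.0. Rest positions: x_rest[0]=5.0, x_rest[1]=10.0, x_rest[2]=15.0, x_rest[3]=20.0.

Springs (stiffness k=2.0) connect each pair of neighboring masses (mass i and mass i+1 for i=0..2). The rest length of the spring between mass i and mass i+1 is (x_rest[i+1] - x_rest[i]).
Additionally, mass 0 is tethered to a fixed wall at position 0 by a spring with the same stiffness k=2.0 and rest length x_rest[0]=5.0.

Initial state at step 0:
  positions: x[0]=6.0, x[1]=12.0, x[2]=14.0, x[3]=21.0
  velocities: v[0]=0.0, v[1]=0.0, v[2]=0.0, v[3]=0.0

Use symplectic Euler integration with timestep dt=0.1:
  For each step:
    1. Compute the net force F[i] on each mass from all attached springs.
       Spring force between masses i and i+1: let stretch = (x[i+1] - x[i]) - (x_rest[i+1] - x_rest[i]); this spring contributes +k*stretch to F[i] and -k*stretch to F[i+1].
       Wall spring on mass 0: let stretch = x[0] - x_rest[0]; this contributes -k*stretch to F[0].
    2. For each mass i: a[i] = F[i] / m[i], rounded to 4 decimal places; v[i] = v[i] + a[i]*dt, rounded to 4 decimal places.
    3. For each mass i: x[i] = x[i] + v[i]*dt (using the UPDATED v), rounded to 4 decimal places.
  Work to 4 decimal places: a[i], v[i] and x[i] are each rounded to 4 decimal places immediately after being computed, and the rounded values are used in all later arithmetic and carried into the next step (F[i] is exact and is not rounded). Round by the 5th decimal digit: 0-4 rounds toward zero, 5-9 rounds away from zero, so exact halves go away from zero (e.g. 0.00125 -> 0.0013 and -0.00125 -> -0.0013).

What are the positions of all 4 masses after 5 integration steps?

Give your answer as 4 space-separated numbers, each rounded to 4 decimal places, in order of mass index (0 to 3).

Answer: 5.9739 11.4603 15.3127 20.4934

Derivation:
Step 0: x=[6.0000 12.0000 14.0000 21.0000] v=[0.0000 0.0000 0.0000 0.0000]
Step 1: x=[6.0000 11.9600 14.1000 20.9600] v=[0.0000 -0.4000 1.0000 -0.4000]
Step 2: x=[5.9992 11.8818 14.2944 20.8828] v=[-0.0080 -0.7820 1.9440 -0.7720]
Step 3: x=[5.9961 11.7689 14.5723 20.7738] v=[-0.0313 -1.1290 2.7792 -1.0897]
Step 4: x=[5.9885 11.6263 14.9182 20.6408] v=[-0.0760 -1.4259 3.4588 -1.3300]
Step 5: x=[5.9739 11.4603 15.3127 20.4934] v=[-0.1461 -1.6605 3.9449 -1.4745]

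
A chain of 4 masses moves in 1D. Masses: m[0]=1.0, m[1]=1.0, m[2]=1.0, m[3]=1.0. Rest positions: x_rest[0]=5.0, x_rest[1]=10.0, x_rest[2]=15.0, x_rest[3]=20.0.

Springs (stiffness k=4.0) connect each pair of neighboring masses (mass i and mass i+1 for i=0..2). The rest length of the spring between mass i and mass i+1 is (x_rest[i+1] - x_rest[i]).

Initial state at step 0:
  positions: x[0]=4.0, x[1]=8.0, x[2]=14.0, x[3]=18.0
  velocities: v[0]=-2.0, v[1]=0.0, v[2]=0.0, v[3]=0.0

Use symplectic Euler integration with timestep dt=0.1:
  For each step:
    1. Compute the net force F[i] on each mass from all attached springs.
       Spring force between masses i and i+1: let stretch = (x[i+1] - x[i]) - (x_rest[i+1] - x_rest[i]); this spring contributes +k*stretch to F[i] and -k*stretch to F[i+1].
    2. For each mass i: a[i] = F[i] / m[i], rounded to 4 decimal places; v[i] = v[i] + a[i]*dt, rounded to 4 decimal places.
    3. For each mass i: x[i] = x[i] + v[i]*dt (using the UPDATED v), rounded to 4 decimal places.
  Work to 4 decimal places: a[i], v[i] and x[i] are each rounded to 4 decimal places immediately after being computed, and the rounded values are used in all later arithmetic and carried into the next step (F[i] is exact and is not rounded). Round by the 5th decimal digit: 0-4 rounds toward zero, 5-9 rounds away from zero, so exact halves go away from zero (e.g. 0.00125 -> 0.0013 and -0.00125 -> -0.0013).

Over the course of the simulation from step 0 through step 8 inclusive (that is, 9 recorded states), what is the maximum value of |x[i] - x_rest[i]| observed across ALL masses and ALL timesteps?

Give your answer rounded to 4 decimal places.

Answer: 2.7576

Derivation:
Step 0: x=[4.0000 8.0000 14.0000 18.0000] v=[-2.0000 0.0000 0.0000 0.0000]
Step 1: x=[3.7600 8.0800 13.9200 18.0400] v=[-2.4000 0.8000 -0.8000 0.4000]
Step 2: x=[3.4928 8.2208 13.7712 18.1152] v=[-2.6720 1.4080 -1.4880 0.7520]
Step 3: x=[3.2147 8.3945 13.5741 18.2166] v=[-2.7808 1.7370 -1.9706 1.0144]
Step 4: x=[2.9438 8.5682 13.3556 18.3323] v=[-2.7089 1.7369 -2.1854 1.1574]
Step 5: x=[2.6979 8.7084 13.1446 18.4490] v=[-2.4591 1.4021 -2.1097 1.1667]
Step 6: x=[2.4924 8.7856 12.9684 18.5535] v=[-2.0549 0.7724 -1.7624 1.0449]
Step 7: x=[2.3386 8.7784 12.8483 18.6346] v=[-1.5376 -0.0718 -1.2015 0.8109]
Step 8: x=[2.2424 8.6764 12.7968 18.6842] v=[-0.9617 -1.0198 -0.5149 0.4964]
Max displacement = 2.7576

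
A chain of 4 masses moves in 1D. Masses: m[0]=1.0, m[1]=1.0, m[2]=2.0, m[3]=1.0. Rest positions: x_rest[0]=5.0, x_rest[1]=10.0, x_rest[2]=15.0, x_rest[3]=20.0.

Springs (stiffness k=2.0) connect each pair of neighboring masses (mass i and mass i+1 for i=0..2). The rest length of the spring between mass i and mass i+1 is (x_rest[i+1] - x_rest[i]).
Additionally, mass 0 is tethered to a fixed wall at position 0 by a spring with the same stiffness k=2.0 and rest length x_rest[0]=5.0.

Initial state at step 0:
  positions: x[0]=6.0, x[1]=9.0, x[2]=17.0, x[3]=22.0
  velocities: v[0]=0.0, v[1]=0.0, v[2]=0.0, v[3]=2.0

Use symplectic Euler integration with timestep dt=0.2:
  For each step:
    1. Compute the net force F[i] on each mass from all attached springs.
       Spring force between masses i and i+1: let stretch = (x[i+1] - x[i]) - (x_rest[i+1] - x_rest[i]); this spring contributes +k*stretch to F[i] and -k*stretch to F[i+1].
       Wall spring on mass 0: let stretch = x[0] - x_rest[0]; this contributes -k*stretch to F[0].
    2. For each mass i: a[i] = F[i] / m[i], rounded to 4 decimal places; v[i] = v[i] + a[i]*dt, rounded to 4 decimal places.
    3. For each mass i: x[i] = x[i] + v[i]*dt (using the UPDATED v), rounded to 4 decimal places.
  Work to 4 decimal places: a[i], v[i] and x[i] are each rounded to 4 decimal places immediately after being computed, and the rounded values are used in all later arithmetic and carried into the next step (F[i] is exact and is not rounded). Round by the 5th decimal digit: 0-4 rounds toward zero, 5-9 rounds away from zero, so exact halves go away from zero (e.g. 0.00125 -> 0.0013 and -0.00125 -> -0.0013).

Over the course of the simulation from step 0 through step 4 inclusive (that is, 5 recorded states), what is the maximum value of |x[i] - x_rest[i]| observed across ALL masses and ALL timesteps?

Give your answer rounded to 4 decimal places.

Answer: 3.1776

Derivation:
Step 0: x=[6.0000 9.0000 17.0000 22.0000] v=[0.0000 0.0000 0.0000 2.0000]
Step 1: x=[5.7600 9.4000 16.8800 22.4000] v=[-1.2000 2.0000 -0.6000 2.0000]
Step 2: x=[5.3504 10.1072 16.6816 22.7584] v=[-2.0480 3.5360 -0.9920 1.7920]
Step 3: x=[4.8933 10.9598 16.4633 23.0307] v=[-2.2854 4.2630 -1.0915 1.3613]
Step 4: x=[4.5301 11.7674 16.2876 23.1776] v=[-1.8161 4.0378 -0.8787 0.7343]
Max displacement = 3.1776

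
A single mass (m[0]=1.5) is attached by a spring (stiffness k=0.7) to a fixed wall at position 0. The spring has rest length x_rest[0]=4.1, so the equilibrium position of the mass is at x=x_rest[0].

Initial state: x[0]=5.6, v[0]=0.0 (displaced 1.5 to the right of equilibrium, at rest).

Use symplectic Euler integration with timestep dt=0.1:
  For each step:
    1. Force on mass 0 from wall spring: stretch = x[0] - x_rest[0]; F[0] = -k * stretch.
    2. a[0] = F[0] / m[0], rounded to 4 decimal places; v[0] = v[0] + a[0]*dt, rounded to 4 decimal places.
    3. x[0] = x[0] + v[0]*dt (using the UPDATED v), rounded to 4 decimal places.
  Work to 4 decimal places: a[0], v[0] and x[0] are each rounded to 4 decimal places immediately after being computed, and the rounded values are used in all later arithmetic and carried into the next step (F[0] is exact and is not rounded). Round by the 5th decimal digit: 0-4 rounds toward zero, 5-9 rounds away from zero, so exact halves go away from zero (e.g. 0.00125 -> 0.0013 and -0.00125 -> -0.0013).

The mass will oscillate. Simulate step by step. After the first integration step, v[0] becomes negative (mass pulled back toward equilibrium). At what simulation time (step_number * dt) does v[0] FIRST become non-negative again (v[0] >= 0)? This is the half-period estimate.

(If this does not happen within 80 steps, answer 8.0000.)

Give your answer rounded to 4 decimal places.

Step 0: x=[5.6000] v=[0.0000]
Step 1: x=[5.5930] v=[-0.0700]
Step 2: x=[5.5790] v=[-0.1397]
Step 3: x=[5.5581] v=[-0.2087]
Step 4: x=[5.5304] v=[-0.2767]
Step 5: x=[5.4961] v=[-0.3435]
Step 6: x=[5.4552] v=[-0.4087]
Step 7: x=[5.4080] v=[-0.4719]
Step 8: x=[5.3547] v=[-0.5329]
Step 9: x=[5.2956] v=[-0.5915]
Step 10: x=[5.2309] v=[-0.6473]
Step 11: x=[5.1609] v=[-0.7001]
Step 12: x=[5.0859] v=[-0.7496]
Step 13: x=[5.0063] v=[-0.7956]
Step 14: x=[4.9225] v=[-0.8379]
Step 15: x=[4.8349] v=[-0.8763]
Step 16: x=[4.7438] v=[-0.9106]
Step 17: x=[4.6497] v=[-0.9406]
Step 18: x=[4.5531] v=[-0.9663]
Step 19: x=[4.4544] v=[-0.9874]
Step 20: x=[4.3540] v=[-1.0039]
Step 21: x=[4.2524] v=[-1.0158]
Step 22: x=[4.1501] v=[-1.0229]
Step 23: x=[4.0476] v=[-1.0252]
Step 24: x=[3.9453] v=[-1.0228]
Step 25: x=[3.8437] v=[-1.0156]
Step 26: x=[3.7433] v=[-1.0036]
Step 27: x=[3.6446] v=[-0.9870]
Step 28: x=[3.5480] v=[-0.9658]
Step 29: x=[3.4540] v=[-0.9400]
Step 30: x=[3.3630] v=[-0.9099]
Step 31: x=[3.2755] v=[-0.8755]
Step 32: x=[3.1918] v=[-0.8370]
Step 33: x=[3.1123] v=[-0.7946]
Step 34: x=[3.0375] v=[-0.7485]
Step 35: x=[2.9676] v=[-0.6989]
Step 36: x=[2.9030] v=[-0.6461]
Step 37: x=[2.8440] v=[-0.5902]
Step 38: x=[2.7908] v=[-0.5316]
Step 39: x=[2.7438] v=[-0.4705]
Step 40: x=[2.7031] v=[-0.4072]
Step 41: x=[2.6689] v=[-0.3420]
Step 42: x=[2.6414] v=[-0.2752]
Step 43: x=[2.6207] v=[-0.2071]
Step 44: x=[2.6069] v=[-0.1381]
Step 45: x=[2.6001] v=[-0.0684]
Step 46: x=[2.6003] v=[0.0016]
First v>=0 after going negative at step 46, time=4.6000

Answer: 4.6000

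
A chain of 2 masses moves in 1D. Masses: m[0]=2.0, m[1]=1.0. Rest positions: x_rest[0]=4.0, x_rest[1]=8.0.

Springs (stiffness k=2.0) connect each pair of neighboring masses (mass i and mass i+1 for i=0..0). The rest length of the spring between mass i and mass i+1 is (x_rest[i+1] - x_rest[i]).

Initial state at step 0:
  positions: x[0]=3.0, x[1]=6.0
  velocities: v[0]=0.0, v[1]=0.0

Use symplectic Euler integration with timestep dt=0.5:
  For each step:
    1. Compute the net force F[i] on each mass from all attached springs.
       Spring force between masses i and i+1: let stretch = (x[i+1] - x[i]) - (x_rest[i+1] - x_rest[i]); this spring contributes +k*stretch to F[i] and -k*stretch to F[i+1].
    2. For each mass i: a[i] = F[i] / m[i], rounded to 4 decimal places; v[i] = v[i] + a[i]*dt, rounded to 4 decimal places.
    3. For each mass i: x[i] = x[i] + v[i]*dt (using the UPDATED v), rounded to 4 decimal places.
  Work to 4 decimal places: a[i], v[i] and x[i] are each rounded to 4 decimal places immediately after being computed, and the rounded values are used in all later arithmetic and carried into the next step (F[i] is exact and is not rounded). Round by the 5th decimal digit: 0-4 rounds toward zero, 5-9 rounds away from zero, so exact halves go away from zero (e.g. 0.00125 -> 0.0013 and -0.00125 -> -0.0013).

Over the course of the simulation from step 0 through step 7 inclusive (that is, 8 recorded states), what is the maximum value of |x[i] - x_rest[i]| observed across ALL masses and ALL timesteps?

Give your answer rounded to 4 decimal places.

Answer: 2.0042

Derivation:
Step 0: x=[3.0000 6.0000] v=[0.0000 0.0000]
Step 1: x=[2.7500 6.5000] v=[-0.5000 1.0000]
Step 2: x=[2.4375 7.1250] v=[-0.6250 1.2500]
Step 3: x=[2.2969 7.4063] v=[-0.2813 0.5625]
Step 4: x=[2.4336 7.1329] v=[0.2734 -0.5469]
Step 5: x=[2.7452 6.5098] v=[0.6231 -1.2462]
Step 6: x=[2.9979 6.0044] v=[0.5054 -1.0108]
Step 7: x=[3.0023 5.9958] v=[0.0087 -0.0173]
Max displacement = 2.0042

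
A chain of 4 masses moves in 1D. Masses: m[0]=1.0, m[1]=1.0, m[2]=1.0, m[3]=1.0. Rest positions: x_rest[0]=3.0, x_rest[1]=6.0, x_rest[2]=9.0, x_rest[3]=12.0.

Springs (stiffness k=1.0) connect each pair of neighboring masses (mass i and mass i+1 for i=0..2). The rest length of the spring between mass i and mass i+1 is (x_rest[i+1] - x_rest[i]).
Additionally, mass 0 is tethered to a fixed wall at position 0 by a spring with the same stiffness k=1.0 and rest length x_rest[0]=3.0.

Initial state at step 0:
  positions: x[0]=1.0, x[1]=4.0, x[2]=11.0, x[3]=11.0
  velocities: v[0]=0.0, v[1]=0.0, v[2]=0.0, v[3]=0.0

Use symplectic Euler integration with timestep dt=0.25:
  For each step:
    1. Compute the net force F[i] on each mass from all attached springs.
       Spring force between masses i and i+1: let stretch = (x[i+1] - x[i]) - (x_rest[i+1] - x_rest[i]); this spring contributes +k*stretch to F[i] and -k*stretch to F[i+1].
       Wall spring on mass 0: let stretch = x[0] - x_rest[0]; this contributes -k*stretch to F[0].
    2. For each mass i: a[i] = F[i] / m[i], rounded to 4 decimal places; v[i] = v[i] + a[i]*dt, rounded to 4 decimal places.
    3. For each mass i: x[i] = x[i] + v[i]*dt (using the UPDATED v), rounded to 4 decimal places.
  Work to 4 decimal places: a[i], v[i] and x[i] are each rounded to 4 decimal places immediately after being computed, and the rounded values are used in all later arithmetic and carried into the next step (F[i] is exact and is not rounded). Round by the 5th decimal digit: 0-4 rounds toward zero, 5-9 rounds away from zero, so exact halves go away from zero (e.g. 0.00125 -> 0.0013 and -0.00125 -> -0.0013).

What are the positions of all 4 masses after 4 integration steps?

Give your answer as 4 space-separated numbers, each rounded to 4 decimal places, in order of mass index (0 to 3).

Step 0: x=[1.0000 4.0000 11.0000 11.0000] v=[0.0000 0.0000 0.0000 0.0000]
Step 1: x=[1.1250 4.2500 10.5625 11.1875] v=[0.5000 1.0000 -1.7500 0.7500]
Step 2: x=[1.3750 4.6992 9.7695 11.5235] v=[1.0000 1.7969 -3.1719 1.3438]
Step 3: x=[1.7468 5.2576 8.7693 11.9373] v=[1.4873 2.2334 -4.0010 1.6553]
Step 4: x=[2.2289 5.8160 7.7476 12.3406] v=[1.9283 2.2336 -4.0869 1.6133]

Answer: 2.2289 5.8160 7.7476 12.3406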